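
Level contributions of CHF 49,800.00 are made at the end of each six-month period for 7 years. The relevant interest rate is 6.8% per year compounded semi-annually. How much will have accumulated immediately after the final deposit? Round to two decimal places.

CHF 874,335.84

This is an ordinary annuity: 14 deposits of CHF 49,800.00 at the end of each six-month period.
Periodic rate r = 0.068/2 per half-year; n is counted in half-years.
FV = PMT × [((1+r)^n − 1)/r] = 49,800 × [(1+r)^14 − 1] / r = CHF 874,335.84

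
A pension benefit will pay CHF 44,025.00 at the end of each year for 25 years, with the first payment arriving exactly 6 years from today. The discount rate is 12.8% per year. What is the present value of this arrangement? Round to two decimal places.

CHF 179,067.66

Ordinary annuity of 25 payments, first payment at period 6.
Periodic rate r = 0.128 per year.
The ordinary-annuity PV formula values the stream one period before the first payment (period 5); discount that back 5 periods:
PV₀ = 44,025 × [1 − (1+r)^−25] / r × (1+r)^−5 = CHF 179,067.66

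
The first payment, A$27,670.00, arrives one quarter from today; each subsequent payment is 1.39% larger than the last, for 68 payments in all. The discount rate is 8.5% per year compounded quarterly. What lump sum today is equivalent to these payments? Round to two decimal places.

A$1,461,013.18

Periodic rate r = 0.085/4 per quarter; n is counted in quarters.
Growing ordinary annuity: PV = PMT₁ × [1 − ((1+g)/(1+r))^n] / (r − g) = 27,670 × [1 − ((1+0.0139)/(1+r))^68] / (r − 0.0139) = A$1,461,013.18.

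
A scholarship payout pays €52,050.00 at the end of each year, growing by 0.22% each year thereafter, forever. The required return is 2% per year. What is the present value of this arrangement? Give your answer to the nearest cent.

Periodic rate r = 0.02 per year.
Growing perpetuity (Gordon): PV = PMT₁ / (r − g) = 52,050 / (r − 0.0022) = €2,924,157.30.

€2,924,157.30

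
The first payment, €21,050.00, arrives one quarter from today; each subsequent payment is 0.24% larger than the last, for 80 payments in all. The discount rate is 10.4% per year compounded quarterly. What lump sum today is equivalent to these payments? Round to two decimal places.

€753,325.97

Periodic rate r = 0.104/4 per quarter; n is counted in quarters.
Growing ordinary annuity: PV = PMT₁ × [1 − ((1+g)/(1+r))^n] / (r − g) = 21,050 × [1 − ((1+0.0024)/(1+r))^80] / (r − 0.0024) = €753,325.97.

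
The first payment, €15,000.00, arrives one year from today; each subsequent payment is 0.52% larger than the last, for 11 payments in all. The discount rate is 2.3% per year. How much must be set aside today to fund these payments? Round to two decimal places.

€147,965.81

Periodic rate r = 0.023 per year.
Growing ordinary annuity: PV = PMT₁ × [1 − ((1+g)/(1+r))^n] / (r − g) = 15,000 × [1 − ((1+0.0052)/(1+r))^11] / (r − 0.0052) = €147,965.81.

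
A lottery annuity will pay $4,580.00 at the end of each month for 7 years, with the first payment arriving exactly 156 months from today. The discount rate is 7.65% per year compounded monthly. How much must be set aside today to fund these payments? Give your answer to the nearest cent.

Ordinary annuity of 84 payments, first payment at period 156.
Periodic rate r = 0.0765/12 per month; n is counted in months.
The ordinary-annuity PV formula values the stream one period before the first payment (period 155); discount that back 155 periods:
PV₀ = 4,580 × [1 − (1+r)^−84] / r × (1+r)^−155 = $110,973.61

$110,973.61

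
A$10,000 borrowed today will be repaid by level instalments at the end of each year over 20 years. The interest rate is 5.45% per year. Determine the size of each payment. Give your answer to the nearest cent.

Level ordinary annuity; solve PV = PMT × [(1 − (1+r)^−n)/r] for PMT.
Periodic rate r = 0.0545 per year.
With n = 20: PMT = 10,000 / ([(1 − (1+r)^−n)/r]) = A$833.33

A$833.33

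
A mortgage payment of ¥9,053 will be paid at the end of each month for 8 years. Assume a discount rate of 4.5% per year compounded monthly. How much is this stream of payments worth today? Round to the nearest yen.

¥728,715

This is an ordinary annuity: 96 payments of ¥9,053 at the end of each month.
Periodic rate r = 0.045/12 per month; n is counted in months.
PV = PMT × [(1 − (1+r)^−n)/r] = 9,053 × [1 − (1+r)^−96] / r = ¥728,715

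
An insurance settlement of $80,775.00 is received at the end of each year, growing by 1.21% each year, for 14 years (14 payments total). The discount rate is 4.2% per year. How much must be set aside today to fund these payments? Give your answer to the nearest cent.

Periodic rate r = 0.042 per year.
Growing ordinary annuity: PV = PMT₁ × [1 − ((1+g)/(1+r))^n] / (r − g) = 80,775 × [1 − ((1+0.0121)/(1+r))^14] / (r − 0.0121) = $904,349.50.

$904,349.50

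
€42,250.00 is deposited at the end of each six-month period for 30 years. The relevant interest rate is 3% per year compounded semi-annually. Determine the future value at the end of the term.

This is an ordinary annuity: 60 deposits of €42,250.00 at the end of each six-month period.
Periodic rate r = 0.03/2 per half-year; n is counted in half-years.
FV = PMT × [((1+r)^n − 1)/r] = 42,250 × [(1+r)^60 − 1] / r = €4,065,069.03

€4,065,069.03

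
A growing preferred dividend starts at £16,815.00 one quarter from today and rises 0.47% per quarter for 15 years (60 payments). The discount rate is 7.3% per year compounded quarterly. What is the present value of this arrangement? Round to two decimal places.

Periodic rate r = 0.073/4 per quarter; n is counted in quarters.
Growing ordinary annuity: PV = PMT₁ × [1 − ((1+g)/(1+r))^n] / (r − g) = 16,815 × [1 − ((1+0.0047)/(1+r))^60] / (r − 0.0047) = £685,468.97.

£685,468.97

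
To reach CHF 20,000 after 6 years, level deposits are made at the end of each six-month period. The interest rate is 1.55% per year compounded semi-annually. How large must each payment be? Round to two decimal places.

Level ordinary annuity; solve FV = PMT × [((1+r)^n − 1)/r] for PMT.
Periodic rate r = 0.0155/2 per half-year; n is counted in half-years.
With n = 12: PMT = 20,000 / ([((1+r)^n − 1)/r]) = CHF 1,596.81

CHF 1,596.81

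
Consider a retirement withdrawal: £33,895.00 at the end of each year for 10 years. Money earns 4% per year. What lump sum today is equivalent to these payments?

This is an ordinary annuity: 10 payments of £33,895.00 at the end of each year.
Periodic rate r = 0.04 per year.
PV = PMT × [(1 − (1+r)^−n)/r] = 33,895 × [1 − (1+r)^−10] / r = £274,918.81

£274,918.81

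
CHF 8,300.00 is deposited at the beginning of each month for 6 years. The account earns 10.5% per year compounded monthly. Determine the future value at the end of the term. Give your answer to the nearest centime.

This is an annuity due: 72 deposits of CHF 8,300.00 at the beginning of each month.
Periodic rate r = 0.105/12 per month; n is counted in months.
FV = PMT × [((1+r)^n − 1)/r] × (1+r) = 8,300 × [(1+r)^72 − 1] / r × (1+r) = CHF 834,843.96

CHF 834,843.96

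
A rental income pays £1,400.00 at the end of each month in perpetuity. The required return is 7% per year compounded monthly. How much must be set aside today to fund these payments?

£240,000.00

Periodic rate r = 0.07/12 per month.
Level perpetuity: PV = PMT / r = 1,400 / (0.07/12) = £240,000.00.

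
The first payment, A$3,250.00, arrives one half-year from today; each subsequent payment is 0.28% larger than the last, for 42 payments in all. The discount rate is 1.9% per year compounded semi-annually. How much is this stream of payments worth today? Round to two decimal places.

Periodic rate r = 0.019/2 per half-year; n is counted in half-years.
Growing ordinary annuity: PV = PMT₁ × [1 − ((1+g)/(1+r))^n] / (r − g) = 3,250 × [1 − ((1+0.0028)/(1+r))^42] / (r − 0.0028) = A$118,346.14.

A$118,346.14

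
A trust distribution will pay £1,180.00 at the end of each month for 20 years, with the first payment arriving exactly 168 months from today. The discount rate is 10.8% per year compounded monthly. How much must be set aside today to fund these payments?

£25,944.69

Ordinary annuity of 240 payments, first payment at period 168.
Periodic rate r = 0.108/12 per month; n is counted in months.
The ordinary-annuity PV formula values the stream one period before the first payment (period 167); discount that back 167 periods:
PV₀ = 1,180 × [1 − (1+r)^−240] / r × (1+r)^−167 = £25,944.69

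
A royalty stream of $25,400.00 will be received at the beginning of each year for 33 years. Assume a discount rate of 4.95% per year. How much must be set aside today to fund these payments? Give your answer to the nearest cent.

This is an annuity due: 33 payments of $25,400.00 at the beginning of each year.
Periodic rate r = 0.0495 per year.
PV = PMT × [(1 − (1+r)^−n)/r] × (1+r) = 25,400 × [1 − (1+r)^−33] / r × (1+r) = $429,188.47

$429,188.47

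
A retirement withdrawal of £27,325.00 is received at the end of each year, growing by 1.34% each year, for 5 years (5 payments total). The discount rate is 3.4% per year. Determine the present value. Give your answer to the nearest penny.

Periodic rate r = 0.034 per year.
Growing ordinary annuity: PV = PMT₁ × [1 − ((1+g)/(1+r))^n] / (r − g) = 27,325 × [1 − ((1+0.0134)/(1+r))^5] / (r − 0.0134) = £126,971.49.

£126,971.49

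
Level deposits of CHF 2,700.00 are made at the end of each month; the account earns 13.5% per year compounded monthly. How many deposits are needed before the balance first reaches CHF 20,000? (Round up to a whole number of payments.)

Periodic rate r = 0.135/12 per month; n is counted in months.
Ordinary annuity FV: 20,000 = 2,700 × [((1+r)^n − 1)/r].
(1+r)^n = 1 + 20,000 × r / 2,700, so n = ln(1 + 20,000·r/2,700) / ln(1+r) = 7.15.
Round up to a whole number of payments: n = 8.

8 payments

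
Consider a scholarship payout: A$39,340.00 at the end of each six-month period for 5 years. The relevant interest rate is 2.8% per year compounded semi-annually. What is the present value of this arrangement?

A$364,730.28

This is an ordinary annuity: 10 payments of A$39,340.00 at the end of each six-month period.
Periodic rate r = 0.028/2 per half-year; n is counted in half-years.
PV = PMT × [(1 − (1+r)^−n)/r] = 39,340 × [1 − (1+r)^−10] / r = A$364,730.28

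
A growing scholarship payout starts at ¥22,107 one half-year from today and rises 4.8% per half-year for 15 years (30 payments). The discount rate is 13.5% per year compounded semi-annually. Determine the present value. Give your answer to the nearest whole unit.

¥481,618

Periodic rate r = 0.135/2 per half-year; n is counted in half-years.
Growing ordinary annuity: PV = PMT₁ × [1 − ((1+g)/(1+r))^n] / (r − g) = 22,107 × [1 − ((1+0.048)/(1+r))^30] / (r − 0.048) = ¥481,618.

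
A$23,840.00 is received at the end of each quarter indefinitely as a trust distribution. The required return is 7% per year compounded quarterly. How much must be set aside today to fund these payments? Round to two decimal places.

Periodic rate r = 0.07/4 per quarter.
Level perpetuity: PV = PMT / r = 23,840 / (0.07/4) = A$1,362,285.71.

A$1,362,285.71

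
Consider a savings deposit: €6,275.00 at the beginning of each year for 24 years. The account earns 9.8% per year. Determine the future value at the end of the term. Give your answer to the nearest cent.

This is an annuity due: 24 deposits of €6,275.00 at the beginning of each year.
Periodic rate r = 0.098 per year.
FV = PMT × [((1+r)^n − 1)/r] × (1+r) = 6,275 × [(1+r)^24 − 1] / r × (1+r) = €592,591.55

€592,591.55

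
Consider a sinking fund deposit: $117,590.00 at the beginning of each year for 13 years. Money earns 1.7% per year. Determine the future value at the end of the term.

This is an annuity due: 13 deposits of $117,590.00 at the beginning of each year.
Periodic rate r = 0.017 per year.
FV = PMT × [((1+r)^n − 1)/r] × (1+r) = 117,590 × [(1+r)^13 − 1] / r × (1+r) = $1,723,550.20

$1,723,550.20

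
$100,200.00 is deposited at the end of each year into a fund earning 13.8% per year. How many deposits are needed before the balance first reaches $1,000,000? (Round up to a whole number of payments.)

7 payments

Periodic rate r = 0.138 per year.
Ordinary annuity FV: 1,000,000 = 100,200 × [((1+r)^n − 1)/r].
(1+r)^n = 1 + 1,000,000 × r / 100,200, so n = ln(1 + 1,000,000·r/100,200) / ln(1+r) = 6.70.
Round up to a whole number of payments: n = 7.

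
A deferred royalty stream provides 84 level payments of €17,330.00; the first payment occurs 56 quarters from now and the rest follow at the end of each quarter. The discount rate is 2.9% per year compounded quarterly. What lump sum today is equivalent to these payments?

€730,861.60

Ordinary annuity of 84 payments, first payment at period 56.
Periodic rate r = 0.029/4 per quarter; n is counted in quarters.
The ordinary-annuity PV formula values the stream one period before the first payment (period 55); discount that back 55 periods:
PV₀ = 17,330 × [1 − (1+r)^−84] / r × (1+r)^−55 = €730,861.60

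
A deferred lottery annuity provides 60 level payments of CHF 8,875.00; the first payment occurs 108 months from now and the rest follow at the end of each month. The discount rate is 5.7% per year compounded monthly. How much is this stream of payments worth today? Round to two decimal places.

CHF 278,486.43

Ordinary annuity of 60 payments, first payment at period 108.
Periodic rate r = 0.057/12 per month; n is counted in months.
The ordinary-annuity PV formula values the stream one period before the first payment (period 107); discount that back 107 periods:
PV₀ = 8,875 × [1 − (1+r)^−60] / r × (1+r)^−107 = CHF 278,486.43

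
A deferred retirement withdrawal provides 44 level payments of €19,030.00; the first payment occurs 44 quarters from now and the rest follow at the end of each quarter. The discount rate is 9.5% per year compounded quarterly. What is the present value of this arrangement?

€188,067.13

Ordinary annuity of 44 payments, first payment at period 44.
Periodic rate r = 0.095/4 per quarter; n is counted in quarters.
The ordinary-annuity PV formula values the stream one period before the first payment (period 43); discount that back 43 periods:
PV₀ = 19,030 × [1 − (1+r)^−44] / r × (1+r)^−43 = €188,067.13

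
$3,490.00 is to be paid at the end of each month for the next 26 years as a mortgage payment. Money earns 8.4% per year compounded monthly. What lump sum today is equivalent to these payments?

This is an ordinary annuity: 312 payments of $3,490.00 at the end of each month.
Periodic rate r = 0.084/12 per month; n is counted in months.
PV = PMT × [(1 − (1+r)^−n)/r] = 3,490 × [1 − (1+r)^−312] / r = $442,008.41

$442,008.41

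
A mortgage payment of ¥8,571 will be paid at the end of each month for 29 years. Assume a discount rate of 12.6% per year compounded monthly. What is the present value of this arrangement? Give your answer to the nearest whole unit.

¥794,748

This is an ordinary annuity: 348 payments of ¥8,571 at the end of each month.
Periodic rate r = 0.126/12 per month; n is counted in months.
PV = PMT × [(1 − (1+r)^−n)/r] = 8,571 × [1 − (1+r)^−348] / r = ¥794,748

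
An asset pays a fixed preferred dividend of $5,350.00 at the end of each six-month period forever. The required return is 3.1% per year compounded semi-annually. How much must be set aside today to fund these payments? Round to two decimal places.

Periodic rate r = 0.031/2 per half-year.
Level perpetuity: PV = PMT / r = 5,350 / (0.031/2) = $345,161.29.

$345,161.29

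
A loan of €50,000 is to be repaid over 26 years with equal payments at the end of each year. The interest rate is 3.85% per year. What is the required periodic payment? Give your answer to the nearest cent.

€3,077.45

Level ordinary annuity; solve PV = PMT × [(1 − (1+r)^−n)/r] for PMT.
Periodic rate r = 0.0385 per year.
With n = 26: PMT = 50,000 / ([(1 − (1+r)^−n)/r]) = €3,077.45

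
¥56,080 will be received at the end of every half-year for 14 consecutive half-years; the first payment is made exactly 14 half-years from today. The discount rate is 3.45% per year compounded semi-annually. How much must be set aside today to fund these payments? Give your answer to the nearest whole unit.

¥554,243

Ordinary annuity of 14 payments, first payment at period 14.
Periodic rate r = 0.0345/2 per half-year; n is counted in half-years.
The ordinary-annuity PV formula values the stream one period before the first payment (period 13); discount that back 13 periods:
PV₀ = 56,080 × [1 − (1+r)^−14] / r × (1+r)^−13 = ¥554,243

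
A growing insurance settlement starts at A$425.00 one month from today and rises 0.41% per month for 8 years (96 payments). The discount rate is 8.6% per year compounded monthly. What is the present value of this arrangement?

Periodic rate r = 0.086/12 per month; n is counted in months.
Growing ordinary annuity: PV = PMT₁ × [1 − ((1+g)/(1+r))^n] / (r − g) = 425 × [1 − ((1+0.0041)/(1+r))^96] / (r − 0.0041) = A$35,172.28.

A$35,172.28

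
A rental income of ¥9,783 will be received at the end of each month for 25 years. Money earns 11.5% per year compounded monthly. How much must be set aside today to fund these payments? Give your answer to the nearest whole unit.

¥962,449

This is an ordinary annuity: 300 payments of ¥9,783 at the end of each month.
Periodic rate r = 0.115/12 per month; n is counted in months.
PV = PMT × [(1 − (1+r)^−n)/r] = 9,783 × [1 − (1+r)^−300] / r = ¥962,449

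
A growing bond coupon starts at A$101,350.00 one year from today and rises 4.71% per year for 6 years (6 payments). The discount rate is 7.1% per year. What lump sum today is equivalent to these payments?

A$537,037.72

Periodic rate r = 0.071 per year.
Growing ordinary annuity: PV = PMT₁ × [1 − ((1+g)/(1+r))^n] / (r − g) = 101,350 × [1 − ((1+0.0471)/(1+r))^6] / (r − 0.0471) = A$537,037.72.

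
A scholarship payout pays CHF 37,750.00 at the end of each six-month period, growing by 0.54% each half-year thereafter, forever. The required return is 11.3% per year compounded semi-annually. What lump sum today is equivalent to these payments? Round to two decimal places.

Periodic rate r = 0.113/2 per half-year.
Growing perpetuity (Gordon): PV = PMT₁ / (r − g) = 37,750 / (r − 0.0054) = CHF 738,747.55.

CHF 738,747.55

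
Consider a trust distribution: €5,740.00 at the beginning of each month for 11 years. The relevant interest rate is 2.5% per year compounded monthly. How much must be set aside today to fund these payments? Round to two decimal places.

This is an annuity due: 132 payments of €5,740.00 at the beginning of each month.
Periodic rate r = 0.025/12 per month; n is counted in months.
PV = PMT × [(1 − (1+r)^−n)/r] × (1+r) = 5,740 × [1 − (1+r)^−132] / r × (1+r) = €663,206.95

€663,206.95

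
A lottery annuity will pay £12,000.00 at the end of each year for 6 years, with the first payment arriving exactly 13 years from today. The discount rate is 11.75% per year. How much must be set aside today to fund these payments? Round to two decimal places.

Ordinary annuity of 6 payments, first payment at period 13.
Periodic rate r = 0.1175 per year.
The ordinary-annuity PV formula values the stream one period before the first payment (period 12); discount that back 12 periods:
PV₀ = 12,000 × [1 − (1+r)^−6] / r × (1+r)^−12 = £13,100.35

£13,100.35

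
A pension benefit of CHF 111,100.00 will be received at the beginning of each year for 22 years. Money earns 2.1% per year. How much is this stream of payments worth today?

This is an annuity due: 22 payments of CHF 111,100.00 at the beginning of each year.
Periodic rate r = 0.021 per year.
PV = PMT × [(1 − (1+r)^−n)/r] × (1+r) = 111,100 × [1 − (1+r)^−22] / r × (1+r) = CHF 1,982,142.55

CHF 1,982,142.55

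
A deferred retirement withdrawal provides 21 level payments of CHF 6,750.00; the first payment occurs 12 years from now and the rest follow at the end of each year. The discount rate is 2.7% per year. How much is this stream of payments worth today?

Ordinary annuity of 21 payments, first payment at period 12.
Periodic rate r = 0.027 per year.
The ordinary-annuity PV formula values the stream one period before the first payment (period 11); discount that back 11 periods:
PV₀ = 6,750 × [1 − (1+r)^−21] / r × (1+r)^−11 = CHF 79,911.64

CHF 79,911.64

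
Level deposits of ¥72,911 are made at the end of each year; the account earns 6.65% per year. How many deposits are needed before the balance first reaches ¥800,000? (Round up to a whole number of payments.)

9 payments

Periodic rate r = 0.0665 per year.
Ordinary annuity FV: 800,000 = 72,911 × [((1+r)^n − 1)/r].
(1+r)^n = 1 + 800,000 × r / 72,911, so n = ln(1 + 800,000·r/72,911) / ln(1+r) = 8.51.
Round up to a whole number of payments: n = 9.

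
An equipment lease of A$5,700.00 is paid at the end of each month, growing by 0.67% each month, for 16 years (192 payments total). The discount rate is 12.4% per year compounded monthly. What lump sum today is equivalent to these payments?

Periodic rate r = 0.124/12 per month; n is counted in months.
Growing ordinary annuity: PV = PMT₁ × [1 − ((1+g)/(1+r))^n] / (r − g) = 5,700 × [1 − ((1+0.0067)/(1+r))^192] / (r − 0.0067) = A$783,275.29.

A$783,275.29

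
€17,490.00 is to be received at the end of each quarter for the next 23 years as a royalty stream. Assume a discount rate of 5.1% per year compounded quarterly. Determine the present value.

This is an ordinary annuity: 92 payments of €17,490.00 at the end of each quarter.
Periodic rate r = 0.051/4 per quarter; n is counted in quarters.
PV = PMT × [(1 − (1+r)^−n)/r] = 17,490 × [1 − (1+r)^−92] / r = €944,130.48

€944,130.48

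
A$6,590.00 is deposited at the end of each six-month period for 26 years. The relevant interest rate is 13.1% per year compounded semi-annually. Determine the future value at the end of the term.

A$2,624,748.36

This is an ordinary annuity: 52 deposits of A$6,590.00 at the end of each six-month period.
Periodic rate r = 0.131/2 per half-year; n is counted in half-years.
FV = PMT × [((1+r)^n − 1)/r] = 6,590 × [(1+r)^52 − 1] / r = A$2,624,748.36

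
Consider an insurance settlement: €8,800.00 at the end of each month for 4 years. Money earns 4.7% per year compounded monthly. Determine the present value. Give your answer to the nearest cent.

€384,386.16

This is an ordinary annuity: 48 payments of €8,800.00 at the end of each month.
Periodic rate r = 0.047/12 per month; n is counted in months.
PV = PMT × [(1 − (1+r)^−n)/r] = 8,800 × [1 − (1+r)^−48] / r = €384,386.16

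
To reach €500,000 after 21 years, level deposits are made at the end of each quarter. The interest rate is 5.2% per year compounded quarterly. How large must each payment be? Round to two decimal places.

€3,317.46

Level ordinary annuity; solve FV = PMT × [((1+r)^n − 1)/r] for PMT.
Periodic rate r = 0.052/4 per quarter; n is counted in quarters.
With n = 84: PMT = 500,000 / ([((1+r)^n − 1)/r]) = €3,317.46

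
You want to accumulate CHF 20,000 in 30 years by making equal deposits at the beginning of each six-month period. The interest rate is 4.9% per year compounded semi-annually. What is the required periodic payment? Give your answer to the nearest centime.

Level annuity due; solve FV = PMT × [((1+r)^n − 1)/r] × (1+r) for PMT.
Periodic rate r = 0.049/2 per half-year; n is counted in half-years.
With n = 60: PMT = 20,000 / ([((1+r)^n − 1)/r] × (1+r)) = CHF 146.14

CHF 146.14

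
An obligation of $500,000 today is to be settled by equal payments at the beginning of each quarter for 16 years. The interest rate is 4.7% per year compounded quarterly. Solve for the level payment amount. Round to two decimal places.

$11,028.88

Level annuity due; solve PV = PMT × [(1 − (1+r)^−n)/r] × (1+r) for PMT.
Periodic rate r = 0.047/4 per quarter; n is counted in quarters.
With n = 64: PMT = 500,000 / ([(1 − (1+r)^−n)/r] × (1+r)) = $11,028.88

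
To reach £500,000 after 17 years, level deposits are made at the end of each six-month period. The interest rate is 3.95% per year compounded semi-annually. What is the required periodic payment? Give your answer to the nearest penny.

Level ordinary annuity; solve FV = PMT × [((1+r)^n − 1)/r] for PMT.
Periodic rate r = 0.0395/2 per half-year; n is counted in half-years.
With n = 34: PMT = 500,000 / ([((1+r)^n − 1)/r]) = £10,456.34

£10,456.34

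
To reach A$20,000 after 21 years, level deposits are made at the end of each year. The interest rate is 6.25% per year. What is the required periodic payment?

A$486.01

Level ordinary annuity; solve FV = PMT × [((1+r)^n − 1)/r] for PMT.
Periodic rate r = 0.0625 per year.
With n = 21: PMT = 20,000 / ([((1+r)^n − 1)/r]) = A$486.01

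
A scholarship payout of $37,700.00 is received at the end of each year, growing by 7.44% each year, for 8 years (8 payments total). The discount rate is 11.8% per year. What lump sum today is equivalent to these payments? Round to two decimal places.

$235,682.11

Periodic rate r = 0.118 per year.
Growing ordinary annuity: PV = PMT₁ × [1 − ((1+g)/(1+r))^n] / (r − g) = 37,700 × [1 − ((1+0.0744)/(1+r))^8] / (r − 0.0744) = $235,682.11.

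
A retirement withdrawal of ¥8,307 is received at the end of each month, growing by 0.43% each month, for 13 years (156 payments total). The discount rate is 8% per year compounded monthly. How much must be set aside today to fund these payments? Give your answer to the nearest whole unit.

Periodic rate r = 0.08/12 per month; n is counted in months.
Growing ordinary annuity: PV = PMT₁ × [1 − ((1+g)/(1+r))^n] / (r − g) = 8,307 × [1 − ((1+0.0043)/(1+r))^156] / (r − 0.0043) = ¥1,078,692.

¥1,078,692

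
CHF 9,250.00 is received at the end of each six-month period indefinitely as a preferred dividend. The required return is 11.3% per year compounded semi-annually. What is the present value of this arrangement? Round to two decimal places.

CHF 163,716.81

Periodic rate r = 0.113/2 per half-year.
Level perpetuity: PV = PMT / r = 9,250 / (0.113/2) = CHF 163,716.81.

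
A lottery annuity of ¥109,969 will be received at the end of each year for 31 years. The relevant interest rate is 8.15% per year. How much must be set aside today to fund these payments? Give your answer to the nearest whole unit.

¥1,230,383

This is an ordinary annuity: 31 payments of ¥109,969 at the end of each year.
Periodic rate r = 0.0815 per year.
PV = PMT × [(1 − (1+r)^−n)/r] = 109,969 × [1 − (1+r)^−31] / r = ¥1,230,383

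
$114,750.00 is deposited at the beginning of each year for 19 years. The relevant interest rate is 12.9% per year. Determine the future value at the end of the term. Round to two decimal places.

This is an annuity due: 19 deposits of $114,750.00 at the beginning of each year.
Periodic rate r = 0.129 per year.
FV = PMT × [((1+r)^n − 1)/r] × (1+r) = 114,750 × [(1+r)^19 − 1] / r × (1+r) = $9,066,001.52

$9,066,001.52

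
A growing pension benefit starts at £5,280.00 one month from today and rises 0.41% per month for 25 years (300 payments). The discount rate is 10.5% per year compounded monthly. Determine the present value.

Periodic rate r = 0.105/12 per month; n is counted in months.
Growing ordinary annuity: PV = PMT₁ × [1 − ((1+g)/(1+r))^n] / (r − g) = 5,280 × [1 − ((1+0.0041)/(1+r))^300] / (r − 0.0041) = £851,556.82.

£851,556.82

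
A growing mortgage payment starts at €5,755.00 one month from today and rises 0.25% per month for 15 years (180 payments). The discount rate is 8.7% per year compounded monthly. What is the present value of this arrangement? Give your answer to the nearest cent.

Periodic rate r = 0.087/12 per month; n is counted in months.
Growing ordinary annuity: PV = PMT₁ × [1 − ((1+g)/(1+r))^n] / (r − g) = 5,755 × [1 − ((1+0.0025)/(1+r))^180] / (r − 0.0025) = €694,173.90.

€694,173.90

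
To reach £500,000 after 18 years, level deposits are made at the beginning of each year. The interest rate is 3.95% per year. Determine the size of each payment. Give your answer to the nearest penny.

£18,842.06

Level annuity due; solve FV = PMT × [((1+r)^n − 1)/r] × (1+r) for PMT.
Periodic rate r = 0.0395 per year.
With n = 18: PMT = 500,000 / ([((1+r)^n − 1)/r] × (1+r)) = £18,842.06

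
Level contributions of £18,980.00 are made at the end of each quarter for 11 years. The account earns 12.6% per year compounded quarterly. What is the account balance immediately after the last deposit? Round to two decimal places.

£1,755,938.57

This is an ordinary annuity: 44 deposits of £18,980.00 at the end of each quarter.
Periodic rate r = 0.126/4 per quarter; n is counted in quarters.
FV = PMT × [((1+r)^n − 1)/r] = 18,980 × [(1+r)^44 − 1] / r = £1,755,938.57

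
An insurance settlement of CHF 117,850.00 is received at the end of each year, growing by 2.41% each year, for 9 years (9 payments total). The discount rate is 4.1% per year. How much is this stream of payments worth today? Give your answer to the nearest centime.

Periodic rate r = 0.041 per year.
Growing ordinary annuity: PV = PMT₁ × [1 − ((1+g)/(1+r))^n] / (r − g) = 117,850 × [1 − ((1+0.0241)/(1+r))^9] / (r − 0.0241) = CHF 955,158.99.

CHF 955,158.99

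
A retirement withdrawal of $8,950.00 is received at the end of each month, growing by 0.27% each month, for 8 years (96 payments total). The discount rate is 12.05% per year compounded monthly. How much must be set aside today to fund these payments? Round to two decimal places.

Periodic rate r = 0.1205/12 per month; n is counted in months.
Growing ordinary annuity: PV = PMT₁ × [1 − ((1+g)/(1+r))^n] / (r − g) = 8,950 × [1 − ((1+0.0027)/(1+r))^96] / (r − 0.0027) = $613,903.99.

$613,903.99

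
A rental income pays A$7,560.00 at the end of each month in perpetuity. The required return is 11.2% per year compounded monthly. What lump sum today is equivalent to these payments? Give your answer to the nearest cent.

A$810,000.00

Periodic rate r = 0.112/12 per month.
Level perpetuity: PV = PMT / r = 7,560 / (0.112/12) = A$810,000.00.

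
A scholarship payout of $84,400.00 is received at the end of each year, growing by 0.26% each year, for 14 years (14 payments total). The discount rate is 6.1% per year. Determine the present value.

$791,018.30

Periodic rate r = 0.061 per year.
Growing ordinary annuity: PV = PMT₁ × [1 − ((1+g)/(1+r))^n] / (r − g) = 84,400 × [1 − ((1+0.0026)/(1+r))^14] / (r − 0.0026) = $791,018.30.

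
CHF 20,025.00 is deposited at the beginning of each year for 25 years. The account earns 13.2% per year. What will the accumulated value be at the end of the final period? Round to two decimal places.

This is an annuity due: 25 deposits of CHF 20,025.00 at the beginning of each year.
Periodic rate r = 0.132 per year.
FV = PMT × [((1+r)^n − 1)/r] × (1+r) = 20,025 × [(1+r)^25 − 1] / r × (1+r) = CHF 3,638,978.63

CHF 3,638,978.63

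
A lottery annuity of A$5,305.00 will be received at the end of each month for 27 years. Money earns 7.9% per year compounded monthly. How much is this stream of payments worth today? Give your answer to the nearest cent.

This is an ordinary annuity: 324 payments of A$5,305.00 at the end of each month.
Periodic rate r = 0.079/12 per month; n is counted in months.
PV = PMT × [(1 − (1+r)^−n)/r] = 5,305 × [1 − (1+r)^−324] / r = A$709,678.09

A$709,678.09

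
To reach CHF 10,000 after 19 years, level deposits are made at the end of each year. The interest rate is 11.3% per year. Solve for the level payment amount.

Level ordinary annuity; solve FV = PMT × [((1+r)^n − 1)/r] for PMT.
Periodic rate r = 0.113 per year.
With n = 19: PMT = 10,000 / ([((1+r)^n − 1)/r]) = CHF 170.04

CHF 170.04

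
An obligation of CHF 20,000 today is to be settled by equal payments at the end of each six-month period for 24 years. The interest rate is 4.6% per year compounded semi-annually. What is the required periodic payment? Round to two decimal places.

CHF 692.47

Level ordinary annuity; solve PV = PMT × [(1 − (1+r)^−n)/r] for PMT.
Periodic rate r = 0.046/2 per half-year; n is counted in half-years.
With n = 48: PMT = 20,000 / ([(1 − (1+r)^−n)/r]) = CHF 692.47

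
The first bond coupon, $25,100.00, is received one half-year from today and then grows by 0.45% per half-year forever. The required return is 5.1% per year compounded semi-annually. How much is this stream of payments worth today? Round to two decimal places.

Periodic rate r = 0.051/2 per half-year.
Growing perpetuity (Gordon): PV = PMT₁ / (r − g) = 25,100 / (r − 0.0045) = $1,195,238.10.

$1,195,238.10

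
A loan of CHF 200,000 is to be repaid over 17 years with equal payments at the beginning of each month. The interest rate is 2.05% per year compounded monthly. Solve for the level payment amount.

Level annuity due; solve PV = PMT × [(1 − (1+r)^−n)/r] × (1+r) for PMT.
Periodic rate r = 0.0205/12 per month; n is counted in months.
With n = 204: PMT = 200,000 / ([(1 − (1+r)^−n)/r] × (1+r)) = CHF 1,159.98

CHF 1,159.98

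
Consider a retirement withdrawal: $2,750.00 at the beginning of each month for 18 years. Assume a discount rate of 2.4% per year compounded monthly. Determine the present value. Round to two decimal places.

This is an annuity due: 216 payments of $2,750.00 at the beginning of each month.
Periodic rate r = 0.024/12 per month; n is counted in months.
PV = PMT × [(1 − (1+r)^−n)/r] × (1+r) = 2,750 × [1 − (1+r)^−216] / r × (1+r) = $482,915.81

$482,915.81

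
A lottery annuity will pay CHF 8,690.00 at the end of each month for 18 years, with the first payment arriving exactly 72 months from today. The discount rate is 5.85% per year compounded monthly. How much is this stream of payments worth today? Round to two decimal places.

CHF 820,631.83

Ordinary annuity of 216 payments, first payment at period 72.
Periodic rate r = 0.0585/12 per month; n is counted in months.
The ordinary-annuity PV formula values the stream one period before the first payment (period 71); discount that back 71 periods:
PV₀ = 8,690 × [1 − (1+r)^−216] / r × (1+r)^−71 = CHF 820,631.83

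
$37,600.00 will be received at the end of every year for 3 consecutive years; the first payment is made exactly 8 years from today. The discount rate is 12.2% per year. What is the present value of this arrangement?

Ordinary annuity of 3 payments, first payment at period 8.
Periodic rate r = 0.122 per year.
The ordinary-annuity PV formula values the stream one period before the first payment (period 7); discount that back 7 periods:
PV₀ = 37,600 × [1 − (1+r)^−3] / r × (1+r)^−7 = $40,205.88

$40,205.88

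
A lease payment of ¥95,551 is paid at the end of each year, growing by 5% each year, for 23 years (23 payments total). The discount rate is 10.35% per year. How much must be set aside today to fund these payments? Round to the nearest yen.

Periodic rate r = 0.1035 per year.
Growing ordinary annuity: PV = PMT₁ × [1 − ((1+g)/(1+r))^n] / (r − g) = 95,551 × [1 − ((1+0.05)/(1+r))^23] / (r − 0.05) = ¥1,216,529.

¥1,216,529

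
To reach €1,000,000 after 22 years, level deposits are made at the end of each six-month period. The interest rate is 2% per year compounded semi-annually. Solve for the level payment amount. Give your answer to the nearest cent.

€18,204.41

Level ordinary annuity; solve FV = PMT × [((1+r)^n − 1)/r] for PMT.
Periodic rate r = 0.02/2 per half-year; n is counted in half-years.
With n = 44: PMT = 1,000,000 / ([((1+r)^n − 1)/r]) = €18,204.41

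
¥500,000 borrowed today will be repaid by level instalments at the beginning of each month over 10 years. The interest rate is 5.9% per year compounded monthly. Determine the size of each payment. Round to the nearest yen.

¥5,499

Level annuity due; solve PV = PMT × [(1 − (1+r)^−n)/r] × (1+r) for PMT.
Periodic rate r = 0.059/12 per month; n is counted in months.
With n = 120: PMT = 500,000 / ([(1 − (1+r)^−n)/r] × (1+r)) = ¥5,499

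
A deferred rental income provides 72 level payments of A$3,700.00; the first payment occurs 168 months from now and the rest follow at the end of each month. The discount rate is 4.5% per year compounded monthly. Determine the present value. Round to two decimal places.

Ordinary annuity of 72 payments, first payment at period 168.
Periodic rate r = 0.045/12 per month; n is counted in months.
The ordinary-annuity PV formula values the stream one period before the first payment (period 167); discount that back 167 periods:
PV₀ = 3,700 × [1 − (1+r)^−72] / r × (1+r)^−167 = A$124,751.65

A$124,751.65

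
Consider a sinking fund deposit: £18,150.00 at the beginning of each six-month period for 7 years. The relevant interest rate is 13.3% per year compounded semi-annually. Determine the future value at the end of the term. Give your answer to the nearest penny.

This is an annuity due: 14 deposits of £18,150.00 at the beginning of each six-month period.
Periodic rate r = 0.133/2 per half-year; n is counted in half-years.
FV = PMT × [((1+r)^n − 1)/r] × (1+r) = 18,150 × [(1+r)^14 − 1] / r × (1+r) = £425,833.02

£425,833.02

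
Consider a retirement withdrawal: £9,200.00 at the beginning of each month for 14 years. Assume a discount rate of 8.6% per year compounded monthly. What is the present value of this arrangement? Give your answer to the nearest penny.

£903,386.19

This is an annuity due: 168 payments of £9,200.00 at the beginning of each month.
Periodic rate r = 0.086/12 per month; n is counted in months.
PV = PMT × [(1 − (1+r)^−n)/r] × (1+r) = 9,200 × [1 − (1+r)^−168] / r × (1+r) = £903,386.19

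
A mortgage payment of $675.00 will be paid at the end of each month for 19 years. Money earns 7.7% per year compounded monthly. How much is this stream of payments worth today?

This is an ordinary annuity: 228 payments of $675.00 at the end of each month.
Periodic rate r = 0.077/12 per month; n is counted in months.
PV = PMT × [(1 − (1+r)^−n)/r] = 675 × [1 − (1+r)^−228] / r = $80,723.83

$80,723.83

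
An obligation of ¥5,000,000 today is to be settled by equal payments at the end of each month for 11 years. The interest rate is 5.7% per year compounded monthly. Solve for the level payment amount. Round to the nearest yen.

¥51,074

Level ordinary annuity; solve PV = PMT × [(1 − (1+r)^−n)/r] for PMT.
Periodic rate r = 0.057/12 per month; n is counted in months.
With n = 132: PMT = 5,000,000 / ([(1 − (1+r)^−n)/r]) = ¥51,074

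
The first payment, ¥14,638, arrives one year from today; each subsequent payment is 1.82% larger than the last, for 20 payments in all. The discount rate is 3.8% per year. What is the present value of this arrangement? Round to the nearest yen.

¥236,335

Periodic rate r = 0.038 per year.
Growing ordinary annuity: PV = PMT₁ × [1 − ((1+g)/(1+r))^n] / (r − g) = 14,638 × [1 − ((1+0.0182)/(1+r))^20] / (r − 0.0182) = ¥236,335.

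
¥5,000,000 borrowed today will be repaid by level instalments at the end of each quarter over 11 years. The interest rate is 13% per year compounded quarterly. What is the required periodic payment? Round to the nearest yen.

Level ordinary annuity; solve PV = PMT × [(1 − (1+r)^−n)/r] for PMT.
Periodic rate r = 0.13/4 per quarter; n is counted in quarters.
With n = 44: PMT = 5,000,000 / ([(1 − (1+r)^−n)/r]) = ¥215,179

¥215,179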